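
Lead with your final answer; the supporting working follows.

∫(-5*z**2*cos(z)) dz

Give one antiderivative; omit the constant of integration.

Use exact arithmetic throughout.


The answer is -5*z**2*sin(z) - 10*z*cos(z) + 10*sin(z).
Step 1. Integrate ∫(-5*z**2*cos(z)) dz by parts with u = z**2, dv = (-5*cos(z)) dz, so v = -5*sin(z): now -5*z**2*sin(z) + ∫(10*z*sin(z)) dz.
Step 2. Integrate ∫(10*z*sin(z)) dz by parts with u = z, dv = (10*sin(z)) dz, so v = -10*cos(z): now -5*z**2*sin(z) - 10*z*cos(z) + ∫(10*cos(z)) dz.
Step 3. Evaluate the standard form: now -5*z**2*sin(z) - 10*z*cos(z) + 10*sin(z).
Answer: -5*z**2*sin(z) - 10*z*cos(z) + 10*sin(z).


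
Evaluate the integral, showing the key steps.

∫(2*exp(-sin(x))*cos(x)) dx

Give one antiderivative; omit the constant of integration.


Step 1. Substitute u = sin(x), turning ∫(2*exp(-sin(x))*cos(x)) dx into ∫(2*exp(-u)) du: now ∫(2*exp(-u)) du.
Step 2. Evaluate the standard form: now -2*exp(-u).
Step 3. Substitute back u = sin(x): now -2*exp(-sin(x)).
Answer: -2*exp(-sin(x)).


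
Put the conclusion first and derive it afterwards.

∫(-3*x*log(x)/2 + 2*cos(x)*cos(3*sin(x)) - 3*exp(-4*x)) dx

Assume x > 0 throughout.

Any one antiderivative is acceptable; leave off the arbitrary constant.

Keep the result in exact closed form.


The answer is -3*x**2*log(x)/4 + 3*x**2/8 + 2*sin(3*sin(x))/3 + 3*exp(-4*x)/4.
Step 1. Rewrite: now ∫(-3*x*log(x)/2) dx + ∫(2*cos(x)*cos(3*sin(x))) dx + ∫(-3*exp(-4*x)) dx.
Step 2. Integrate ∫(-3*x*log(x)/2) dx by parts with u = log(x), dv = (-3*x/2) dx, so v = -3*x**2/4 [assuming x > 0]: now -3*x**2*log(x)/4 + ∫(3*x/4) dx + ∫(2*cos(x)*cos(3*sin(x))) dx + ∫(-3*exp(-4*x)) dx.
Step 3. Evaluate the standard form: now -3*x**2*log(x)/4 + 3*x**2/8 + ∫(2*cos(x)*cos(3*sin(x))) dx + ∫(-3*exp(-4*x)) dx.
Step 4. Evaluate the standard form: now -3*x**2*log(x)/4 + 3*x**2/8 + ∫(2*cos(x)*cos(3*sin(x))) dx + 3*exp(-4*x)/4.
Step 5. Substitute u = sin(x), turning ∫(2*cos(x)*cos(3*sin(x))) dx into ∫(2*cos(3*u)) du: now -3*x**2*log(x)/4 + 3*x**2/8 + ∫(2*cos(3*u)) du + 3*exp(-4*x)/4.
Step 6. Evaluate the standard form: now -3*x**2*log(x)/4 + 3*x**2/8 + 2*sin(3*u)/3 + 3*exp(-4*x)/4.
Step 7. Substitute back u = sin(x): now -3*x**2*log(x)/4 + 3*x**2/8 + 2*sin(3*sin(x))/3 + 3*exp(-4*x)/4.
Answer: -3*x**2*log(x)/4 + 3*x**2/8 + 2*sin(3*sin(x))/3 + 3*exp(-4*x)/4.


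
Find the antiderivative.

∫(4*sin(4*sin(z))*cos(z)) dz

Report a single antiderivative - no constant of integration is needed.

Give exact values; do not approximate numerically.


Answer: -cos(4*sin(z)).


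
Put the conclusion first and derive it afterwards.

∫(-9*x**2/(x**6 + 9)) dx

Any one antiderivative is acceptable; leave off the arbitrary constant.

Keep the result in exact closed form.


The answer is -atan(x**3/3).
Step 1. Substitute u = x**3, turning ∫(-9*x**2/(x**6 + 9)) dx into ∫(-3/(u**2 + 9)) du: now ∫(-3/(u**2 + 9)) du.
Step 2. Evaluate the standard form: now -atan(u/3).
Step 3. Substitute back u = x**3: now -atan(x**3/3).
Answer: -atan(x**3/3).


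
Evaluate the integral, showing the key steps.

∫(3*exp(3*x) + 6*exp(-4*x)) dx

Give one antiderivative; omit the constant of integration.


Step 1. Rewrite: now ∫(6*exp(-4*x)) dx + ∫(3*exp(3*x)) dx.
Step 2. Evaluate the standard form: now exp(3*x) + ∫(6*exp(-4*x)) dx.
Step 3. Evaluate the standard form: now exp(3*x) - 3*exp(-4*x)/2.
Answer: exp(3*x) - 3*exp(-4*x)/2.


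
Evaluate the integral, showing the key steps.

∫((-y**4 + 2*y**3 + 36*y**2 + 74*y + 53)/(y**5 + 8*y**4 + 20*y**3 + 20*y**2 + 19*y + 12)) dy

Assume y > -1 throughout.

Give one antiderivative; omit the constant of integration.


Step 1. Decompose ∫((-y**4 + 2*y**3 + 36*y**2 + 74*y + 53)/(y**5 + 8*y**4 + 20*y**3 + 20*y**2 + 19*y + 12)) dy by partial fractions, (-y**4 + 2*y**3 + 36*y**2 + 74*y + 53)/(y**5 + 8*y**4 + 20*y**3 + 20*y**2 + 19*y + 12) = 4/(y**2 + 1) - 1/(y + 4) - 1/(y + 3) + 1/(y + 1): now ∫(1/(y + 1)) dy + ∫(-1/(y + 3)) dy + ∫(-1/(y + 4)) dy + ∫(4/(y**2 + 1)) dy.
Step 2. Evaluate the standard form [assuming y > -1]: now log(y + 1) + ∫(-1/(y + 3)) dy + ∫(-1/(y + 4)) dy + ∫(4/(y**2 + 1)) dy.
Step 3. Evaluate the standard form [assuming y > -4]: now log(y + 1) - log(y + 4) + ∫(-1/(y + 3)) dy + ∫(4/(y**2 + 1)) dy.
Step 4. Evaluate the standard form [assuming y > -3]: now log(y + 1) - log(y + 3) - log(y + 4) + ∫(4/(y**2 + 1)) dy.
Step 5. Evaluate the standard form: now log(y + 1) - log(y + 3) - log(y + 4) + 4*atan(y).
Answer: log(y + 1) - log(y + 3) - log(y + 4) + 4*atan(y).


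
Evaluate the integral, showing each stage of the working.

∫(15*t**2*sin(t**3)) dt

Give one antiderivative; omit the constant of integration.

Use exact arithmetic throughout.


Step 1. Substitute u = t**3, turning ∫(15*t**2*sin(t**3)) dt into ∫(5*sin(u)) du: now ∫(5*sin(u)) du.
Step 2. Evaluate the standard form: now -5*cos(u).
Step 3. Substitute back u = t**3: now -5*cos(t**3).
Answer: -5*cos(t**3).


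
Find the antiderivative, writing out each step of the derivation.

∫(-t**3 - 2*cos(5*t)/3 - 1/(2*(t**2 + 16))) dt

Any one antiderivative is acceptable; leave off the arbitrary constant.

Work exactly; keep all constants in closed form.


Step 1. Rewrite: now ∫(-t**3) dt + ∫(-1/(2*(t**2 + 16))) dt + ∫(-2*cos(5*t)/3) dt.
Step 2. Evaluate the standard form: now -t**4/4 + ∫(-1/(2*(t**2 + 16))) dt + ∫(-2*cos(5*t)/3) dt.
Step 3. Evaluate the standard form: now -t**4/4 - 2*sin(5*t)/15 + ∫(-1/(2*(t**2 + 16))) dt.
Step 4. Evaluate the standard form: now -t**4/4 - 2*sin(5*t)/15 - atan(t/4)/8.
Answer: -t**4/4 - 2*sin(5*t)/15 - atan(t/4)/8.


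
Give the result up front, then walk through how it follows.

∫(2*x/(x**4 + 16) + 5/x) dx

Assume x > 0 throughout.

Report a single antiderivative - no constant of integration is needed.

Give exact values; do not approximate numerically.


The answer is 5*log(x) + atan(x**2/4)/4.
Step 1. Rewrite: now ∫(5/x) dx + ∫(2*x/(x**4 + 16)) dx.
Step 2. Evaluate the standard form [assuming x > 0]: now 5*log(x) + ∫(2*x/(x**4 + 16)) dx.
Step 3. Substitute u = x**2, turning ∫(2*x/(x**4 + 16)) dx into ∫(1/(u**2 + 16)) du: now 5*log(x) + ∫(1/(u**2 + 16)) du.
Step 4. Evaluate the standard form: now 5*log(x) + atan(u/4)/4.
Step 5. Substitute back u = x**2: now 5*log(x) + atan(x**2/4)/4.
Answer: 5*log(x) + atan(x**2/4)/4.


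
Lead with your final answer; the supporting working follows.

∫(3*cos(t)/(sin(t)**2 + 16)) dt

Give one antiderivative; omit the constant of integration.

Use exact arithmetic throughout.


The answer is 3*atan(sin(t)/4)/4.
Step 1. Substitute u = sin(t), turning ∫(3*cos(t)/(sin(t)**2 + 16)) dt into ∫(3/(u**2 + 16)) du: now ∫(3/(u**2 + 16)) du.
Step 2. Evaluate the standard form: now 3*atan(u/4)/4.
Step 3. Substitute back u = sin(t): now 3*atan(sin(t)/4)/4.
Answer: 3*atan(sin(t)/4)/4.


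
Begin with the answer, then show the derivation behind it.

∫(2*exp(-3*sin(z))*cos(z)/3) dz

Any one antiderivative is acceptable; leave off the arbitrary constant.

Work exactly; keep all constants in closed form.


The answer is -2*exp(-3*sin(z))/9.
Step 1. Substitute u = sin(z), turning ∫(2*exp(-3*sin(z))*cos(z)/3) dz into ∫(2*exp(-3*u)/3) du: now ∫(2*exp(-3*u)/3) du.
Step 2. Evaluate the standard form: now -2*exp(-3*u)/9.
Step 3. Substitute back u = sin(z): now -2*exp(-3*sin(z))/9.
Answer: -2*exp(-3*sin(z))/9.


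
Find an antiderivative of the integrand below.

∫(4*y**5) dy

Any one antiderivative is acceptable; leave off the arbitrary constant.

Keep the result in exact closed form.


Answer: 2*y**6/3.


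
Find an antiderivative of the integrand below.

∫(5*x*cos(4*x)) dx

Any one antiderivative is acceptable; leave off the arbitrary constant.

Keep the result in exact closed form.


Answer: 5*x*sin(4*x)/4 + 5*cos(4*x)/16.


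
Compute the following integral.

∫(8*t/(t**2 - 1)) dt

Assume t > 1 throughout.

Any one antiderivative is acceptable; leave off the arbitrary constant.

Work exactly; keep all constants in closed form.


Answer: 4*log(t - 1) + 4*log(t + 1).


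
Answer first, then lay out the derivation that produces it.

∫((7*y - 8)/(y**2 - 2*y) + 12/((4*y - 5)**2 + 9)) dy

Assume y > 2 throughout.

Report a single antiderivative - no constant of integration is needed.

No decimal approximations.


The answer is 4*log(y) + 3*log(y - 2) + atan(4*y/3 - 5/3).
Step 1. Rewrite: now ∫((7*y - 8)/(y**2 - 2*y)) dy + ∫(12/((4*y - 5)**2 + 9)) dy.
Step 2. Decompose ∫((7*y - 8)/(y**2 - 2*y)) dy by partial fractions, (7*y - 8)/(y**2 - 2*y) = 3/(y - 2) + 4/y: now ∫(4/y) dy + ∫(3/(y - 2)) dy + ∫(12/((4*y - 5)**2 + 9)) dy.
Step 3. Evaluate the standard form [assuming y > 0]: now 4*log(y) + ∫(3/(y - 2)) dy + ∫(12/((4*y - 5)**2 + 9)) dy.
Step 4. Evaluate the standard form [assuming y > 2]: now 4*log(y) + 3*log(y - 2) + ∫(12/((4*y - 5)**2 + 9)) dy.
Step 5. Substitute u = 4*y - 5, turning ∫(12/((4*y - 5)**2 + 9)) dy into ∫(3/(u**2 + 9)) du: now 4*log(y) + 3*log(y - 2) + ∫(3/(u**2 + 9)) du.
Step 6. Evaluate the standard form: now 4*log(y) + 3*log(y - 2) + atan(u/3).
Step 7. Substitute back u = 4*y - 5: now 4*log(y) + 3*log(y - 2) + atan(4*y/3 - 5/3).
Answer: 4*log(y) + 3*log(y - 2) + atan(4*y/3 - 5/3).


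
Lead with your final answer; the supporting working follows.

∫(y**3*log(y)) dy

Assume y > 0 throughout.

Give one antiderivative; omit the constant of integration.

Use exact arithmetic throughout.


The answer is y**4*log(y)/4 - y**4/16.
Step 1. Integrate ∫(y**3*log(y)) dy by parts with u = log(y), dv = (y**3) dy, so v = y**4/4 [assuming y > 0]: now y**4*log(y)/4 + ∫(-y**3/4) dy.
Step 2. Evaluate the standard form: now y**4*log(y)/4 - y**4/16.
Answer: y**4*log(y)/4 - y**4/16.


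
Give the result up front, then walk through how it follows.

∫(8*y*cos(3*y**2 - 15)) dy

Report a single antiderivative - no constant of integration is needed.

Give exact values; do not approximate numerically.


The answer is 4*sin(3*y**2 - 15)/3.
Step 1. Substitute u = y**2 - 5, turning ∫(8*y*cos(3*y**2 - 15)) dy into ∫(4*cos(3*u)) du: now ∫(4*cos(3*u)) du.
Step 2. Evaluate the standard form: now 4*sin(3*u)/3.
Step 3. Substitute back u = y**2 - 5: now 4*sin(3*y**2 - 15)/3.
Answer: 4*sin(3*y**2 - 15)/3.


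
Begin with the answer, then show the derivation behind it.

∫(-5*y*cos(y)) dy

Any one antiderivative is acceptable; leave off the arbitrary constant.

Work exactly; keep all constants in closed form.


The answer is -5*y*sin(y) - 5*cos(y).
Step 1. Integrate ∫(-5*y*cos(y)) dy by parts with u = y, dv = (-5*cos(y)) dy, so v = -5*sin(y): now -5*y*sin(y) + ∫(5*sin(y)) dy.
Step 2. Evaluate the standard form: now -5*y*sin(y) - 5*cos(y).
Answer: -5*y*sin(y) - 5*cos(y).


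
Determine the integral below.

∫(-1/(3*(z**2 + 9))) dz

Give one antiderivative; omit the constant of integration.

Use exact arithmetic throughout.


Answer: -atan(z/3)/9.


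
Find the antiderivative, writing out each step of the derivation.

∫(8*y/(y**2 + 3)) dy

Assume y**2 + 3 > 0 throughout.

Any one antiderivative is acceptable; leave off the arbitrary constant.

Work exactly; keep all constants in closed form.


Step 1. Substitute u = y**2 + 3, turning ∫(8*y/(y**2 + 3)) dy into ∫(4/u) du: now ∫(4/u) du.
Step 2. Evaluate the standard form [assuming u > 0]: now 4*log(u).
Step 3. Substitute back u = y**2 + 3: now 4*log(y**2 + 3).
Answer: 4*log(y**2 + 3).


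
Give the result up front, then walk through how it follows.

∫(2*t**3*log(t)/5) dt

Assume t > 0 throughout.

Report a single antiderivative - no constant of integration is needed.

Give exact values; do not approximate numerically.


The answer is t**4*log(t)/10 - t**4/40.
Step 1. Integrate ∫(2*t**3*log(t)/5) dt by parts with u = log(t), dv = (2*t**3/5) dt, so v = t**4/10 [assuming t > 0]: now t**4*log(t)/10 + ∫(-t**3/10) dt.
Step 2. Evaluate the standard form: now t**4*log(t)/10 - t**4/40.
Answer: t**4*log(t)/10 - t**4/40.


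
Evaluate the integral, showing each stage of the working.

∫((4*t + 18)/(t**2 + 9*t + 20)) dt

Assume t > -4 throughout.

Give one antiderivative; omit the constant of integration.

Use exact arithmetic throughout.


Step 1. Decompose ∫((4*t + 18)/(t**2 + 9*t + 20)) dt by partial fractions, (4*t + 18)/(t**2 + 9*t + 20) = 2/(t + 5) + 2/(t + 4): now ∫(2/(t + 4)) dt + ∫(2/(t + 5)) dt.
Step 2. Evaluate the standard form [assuming t > -4]: now 2*log(t + 4) + ∫(2/(t + 5)) dt.
Step 3. Evaluate the standard form [assuming t > -5]: now 2*log(t + 4) + 2*log(t + 5).
Answer: 2*log(t + 4) + 2*log(t + 5).


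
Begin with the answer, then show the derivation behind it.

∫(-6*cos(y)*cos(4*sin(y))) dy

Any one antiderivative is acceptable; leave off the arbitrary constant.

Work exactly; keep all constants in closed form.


The answer is -3*sin(4*sin(y))/2.
Step 1. Substitute u = sin(y), turning ∫(-6*cos(y)*cos(4*sin(y))) dy into ∫(-6*cos(4*u)) du: now ∫(-6*cos(4*u)) du.
Step 2. Evaluate the standard form: now -3*sin(4*u)/2.
Step 3. Substitute back u = sin(y): now -3*sin(4*sin(y))/2.
Answer: -3*sin(4*sin(y))/2.


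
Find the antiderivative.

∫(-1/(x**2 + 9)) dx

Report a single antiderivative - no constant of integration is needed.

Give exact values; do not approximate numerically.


Answer: -atan(x/3)/3.


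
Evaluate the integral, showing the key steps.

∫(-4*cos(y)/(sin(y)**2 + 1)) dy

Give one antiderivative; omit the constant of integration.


Step 1. Substitute u = sin(y), turning ∫(-4*cos(y)/(sin(y)**2 + 1)) dy into ∫(-4/(u**2 + 1)) du: now ∫(-4/(u**2 + 1)) du.
Step 2. Evaluate the standard form: now -4*atan(u).
Step 3. Substitute back u = sin(y): now -4*atan(sin(y)).
Answer: -4*atan(sin(y)).


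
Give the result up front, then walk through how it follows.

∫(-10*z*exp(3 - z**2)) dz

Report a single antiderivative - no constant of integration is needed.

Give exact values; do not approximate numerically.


The answer is 5*exp(3 - z**2).
Step 1. Substitute u = z**2 - 3, turning ∫(-10*z*exp(3 - z**2)) dz into ∫(-5*exp(-u)) du: now ∫(-5*exp(-u)) du.
Step 2. Evaluate the standard form: now 5*exp(-u).
Step 3. Substitute back u = z**2 - 3: now 5*exp(3 - z**2).
Answer: 5*exp(3 - z**2).


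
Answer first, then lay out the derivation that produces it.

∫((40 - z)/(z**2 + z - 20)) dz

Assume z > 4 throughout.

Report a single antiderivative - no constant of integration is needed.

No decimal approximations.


The answer is 4*log(z - 4) - 5*log(z + 5).
Step 1. Decompose ∫((40 - z)/(z**2 + z - 20)) dz by partial fractions, (40 - z)/(z**2 + z - 20) = -5/(z + 5) + 4/(z - 4): now ∫(4/(z - 4)) dz + ∫(-5/(z + 5)) dz.
Step 2. Evaluate the standard form [assuming z > 4]: now 4*log(z - 4) + ∫(-5/(z + 5)) dz.
Step 3. Evaluate the standard form [assuming z > -5]: now 4*log(z - 4) - 5*log(z + 5).
Answer: 4*log(z - 4) - 5*log(z + 5).


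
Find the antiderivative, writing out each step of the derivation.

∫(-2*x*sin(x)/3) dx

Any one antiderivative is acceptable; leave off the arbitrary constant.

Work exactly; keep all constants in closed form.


Step 1. Integrate ∫(-2*x*sin(x)/3) dx by parts with u = x, dv = (-2*sin(x)/3) dx, so v = 2*cos(x)/3: now 2*x*cos(x)/3 + ∫(-2*cos(x)/3) dx.
Step 2. Evaluate the standard form: now 2*x*cos(x)/3 - 2*sin(x)/3.
Answer: 2*x*cos(x)/3 - 2*sin(x)/3.


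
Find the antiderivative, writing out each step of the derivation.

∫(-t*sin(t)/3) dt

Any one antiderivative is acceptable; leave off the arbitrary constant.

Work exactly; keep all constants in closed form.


Step 1. Integrate ∫(-t*sin(t)/3) dt by parts with u = t, dv = (-sin(t)/3) dt, so v = cos(t)/3: now t*cos(t)/3 + ∫(-cos(t)/3) dt.
Step 2. Evaluate the standard form: now t*cos(t)/3 - sin(t)/3.
Answer: t*cos(t)/3 - sin(t)/3.


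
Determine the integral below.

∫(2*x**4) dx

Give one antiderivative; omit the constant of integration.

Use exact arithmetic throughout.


Answer: 2*x**5/5.


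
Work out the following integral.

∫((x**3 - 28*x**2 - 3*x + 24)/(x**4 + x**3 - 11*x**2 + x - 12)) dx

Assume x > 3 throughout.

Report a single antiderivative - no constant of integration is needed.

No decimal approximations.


Answer: -3*log(x - 3) + 4*log(x + 4) - 4*atan(x).


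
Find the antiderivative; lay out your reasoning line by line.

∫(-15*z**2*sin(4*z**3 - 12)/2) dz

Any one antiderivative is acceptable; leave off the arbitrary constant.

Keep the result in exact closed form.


Step 1. Substitute u = z**3 - 3, turning ∫(-15*z**2*sin(4*z**3 - 12)/2) dz into ∫(-5*sin(4*u)/2) du: now ∫(-5*sin(4*u)/2) du.
Step 2. Evaluate the standard form: now 5*cos(4*u)/8.
Step 3. Substitute back u = z**3 - 3: now 5*cos(4*z**3 - 12)/8.
Answer: 5*cos(4*z**3 - 12)/8.


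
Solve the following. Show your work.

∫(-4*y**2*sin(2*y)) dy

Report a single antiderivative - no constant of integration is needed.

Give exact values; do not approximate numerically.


Step 1. Integrate ∫(-4*y**2*sin(2*y)) dy by parts with u = y**2, dv = (-4*sin(2*y)) dy, so v = 2*cos(2*y): now 2*y**2*cos(2*y) + ∫(-4*y*cos(2*y)) dy.
Step 2. Integrate ∫(-4*y*cos(2*y)) dy by parts with u = y, dv = (-4*cos(2*y)) dy, so v = -2*sin(2*y): now 2*y**2*cos(2*y) - 2*y*sin(2*y) + ∫(2*sin(2*y)) dy.
Step 3. Evaluate the standard form: now 2*y**2*cos(2*y) - 2*y*sin(2*y) - cos(2*y).
Answer: 2*y**2*cos(2*y) - 2*y*sin(2*y) - cos(2*y).


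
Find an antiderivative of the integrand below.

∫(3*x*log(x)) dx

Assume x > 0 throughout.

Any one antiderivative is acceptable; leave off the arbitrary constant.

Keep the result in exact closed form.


Answer: 3*x**2*log(x)/2 - 3*x**2/4.


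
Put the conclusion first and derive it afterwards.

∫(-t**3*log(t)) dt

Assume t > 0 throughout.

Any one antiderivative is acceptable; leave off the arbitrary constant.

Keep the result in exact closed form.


The answer is -t**4*log(t)/4 + t**4/16.
Step 1. Integrate ∫(-t**3*log(t)) dt by parts with u = log(t), dv = (-t**3) dt, so v = -t**4/4 [assuming t > 0]: now -t**4*log(t)/4 + ∫(t**3/4) dt.
Step 2. Evaluate the standard form: now -t**4*log(t)/4 + t**4/16.
Answer: -t**4*log(t)/4 + t**4/16.


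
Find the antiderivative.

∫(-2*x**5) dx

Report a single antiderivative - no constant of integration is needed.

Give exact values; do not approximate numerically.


Answer: -x**6/3.


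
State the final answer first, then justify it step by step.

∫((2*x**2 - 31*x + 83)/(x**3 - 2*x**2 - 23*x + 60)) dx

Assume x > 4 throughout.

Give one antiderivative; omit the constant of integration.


The answer is -log(x - 4) - log(x - 3) + 4*log(x + 5).
Step 1. Decompose ∫((2*x**2 - 31*x + 83)/(x**3 - 2*x**2 - 23*x + 60)) dx by partial fractions, (2*x**2 - 31*x + 83)/(x**3 - 2*x**2 - 23*x + 60) = 4/(x + 5) - 1/(x - 3) - 1/(x - 4): now ∫(-1/(x - 4)) dx + ∫(-1/(x - 3)) dx + ∫(4/(x + 5)) dx.
Step 2. Evaluate the standard form [assuming x > -5]: now 4*log(x + 5) + ∫(-1/(x - 4)) dx + ∫(-1/(x - 3)) dx.
Step 3. Evaluate the standard form [assuming x > 3]: now -log(x - 3) + 4*log(x + 5) + ∫(-1/(x - 4)) dx.
Step 4. Evaluate the standard form [assuming x > 4]: now -log(x - 4) - log(x - 3) + 4*log(x + 5).
Answer: -log(x - 4) - log(x - 3) + 4*log(x + 5).


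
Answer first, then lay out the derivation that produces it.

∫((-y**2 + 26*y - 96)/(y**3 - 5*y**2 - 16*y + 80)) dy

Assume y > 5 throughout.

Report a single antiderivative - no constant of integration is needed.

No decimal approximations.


The answer is log(y - 5) + log(y - 4) - 3*log(y + 4).
Step 1. Decompose ∫((-y**2 + 26*y - 96)/(y**3 - 5*y**2 - 16*y + 80)) dy by partial fractions, (-y**2 + 26*y - 96)/(y**3 - 5*y**2 - 16*y + 80) = -3/(y + 4) + 1/(y - 4) + 1/(y - 5): now ∫(1/(y - 5)) dy + ∫(1/(y - 4)) dy + ∫(-3/(y + 4)) dy.
Step 2. Evaluate the standard form [assuming y > 5]: now log(y - 5) + ∫(1/(y - 4)) dy + ∫(-3/(y + 4)) dy.
Step 3. Evaluate the standard form [assuming y > 4]: now log(y - 5) + log(y - 4) + ∫(-3/(y + 4)) dy.
Step 4. Evaluate the standard form [assuming y > -4]: now log(y - 5) + log(y - 4) - 3*log(y + 4).
Answer: log(y - 5) + log(y - 4) - 3*log(y + 4).


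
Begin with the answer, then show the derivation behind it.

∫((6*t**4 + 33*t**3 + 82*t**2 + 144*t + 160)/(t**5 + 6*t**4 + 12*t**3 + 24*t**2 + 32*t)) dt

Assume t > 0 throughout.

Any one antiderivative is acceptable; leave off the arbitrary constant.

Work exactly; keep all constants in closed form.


The answer is 5*log(t) - log(t + 2) + 2*log(t + 4) + 3*atan(t/2)/2.
Step 1. Decompose ∫((6*t**4 + 33*t**3 + 82*t**2 + 144*t + 160)/(t**5 + 6*t**4 + 12*t**3 + 24*t**2 + 32*t)) dt by partial fractions, (6*t**4 + 33*t**3 + 82*t**2 + 144*t + 160)/(t**5 + 6*t**4 + 12*t**3 + 24*t**2 + 32*t) = 3/(t**2 + 4) + 2/(t + 4) - 1/(t + 2) + 5/t: now ∫(5/t) dt + ∫(-1/(t + 2)) dt + ∫(2/(t + 4)) dt + ∫(3/(t**2 + 4)) dt.
Step 2. Evaluate the standard form [assuming t > 0]: now 5*log(t) + ∫(-1/(t + 2)) dt + ∫(2/(t + 4)) dt + ∫(3/(t**2 + 4)) dt.
Step 3. Evaluate the standard form [assuming t > -4]: now 5*log(t) + 2*log(t + 4) + ∫(-1/(t + 2)) dt + ∫(3/(t**2 + 4)) dt.
Step 4. Evaluate the standard form [assuming t > -2]: now 5*log(t) - log(t + 2) + 2*log(t + 4) + ∫(3/(t**2 + 4)) dt.
Step 5. Evaluate the standard form: now 5*log(t) - log(t + 2) + 2*log(t + 4) + 3*atan(t/2)/2.
Answer: 5*log(t) - log(t + 2) + 2*log(t + 4) + 3*atan(t/2)/2.


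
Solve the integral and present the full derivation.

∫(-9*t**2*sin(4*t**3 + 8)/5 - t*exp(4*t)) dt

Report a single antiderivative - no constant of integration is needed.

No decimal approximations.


Step 1. Rewrite: now ∫(-t*exp(4*t)) dt + ∫(-9*t**2*sin(4*t**3 + 8)/5) dt.
Step 2. Substitute u = t**3 + 2, turning ∫(-9*t**2*sin(4*t**3 + 8)/5) dt into ∫(-3*sin(4*u)/5) du: now ∫(-t*exp(4*t)) dt + ∫(-3*sin(4*u)/5) du.
Step 3. Evaluate the standard form: now 3*cos(4*u)/20 + ∫(-t*exp(4*t)) dt.
Step 4. Substitute back u = t**3 + 2: now 3*cos(4*t**3 + 8)/20 + ∫(-t*exp(4*t)) dt.
Step 5. Integrate ∫(-t*exp(4*t)) dt by parts with u = t, dv = (-exp(4*t)) dt, so v = -exp(4*t)/4: now -t*exp(4*t)/4 + 3*cos(4*t**3 + 8)/20 + ∫(exp(4*t)/4) dt.
Step 6. Evaluate the standard form: now -t*exp(4*t)/4 + exp(4*t)/16 + 3*cos(4*t**3 + 8)/20.
Answer: -t*exp(4*t)/4 + exp(4*t)/16 + 3*cos(4*t**3 + 8)/20.


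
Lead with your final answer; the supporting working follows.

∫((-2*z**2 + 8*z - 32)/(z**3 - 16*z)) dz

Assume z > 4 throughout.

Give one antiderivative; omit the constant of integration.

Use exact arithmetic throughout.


The answer is 2*log(z) - log(z - 4) - 3*log(z + 4).
Step 1. Decompose ∫((-2*z**2 + 8*z - 32)/(z**3 - 16*z)) dz by partial fractions, (-2*z**2 + 8*z - 32)/(z**3 - 16*z) = -3/(z + 4) - 1/(z - 4) + 2/z: now ∫(2/z) dz + ∫(-1/(z - 4)) dz + ∫(-3/(z + 4)) dz.
Step 2. Evaluate the standard form [assuming z > 0]: now 2*log(z) + ∫(-1/(z - 4)) dz + ∫(-3/(z + 4)) dz.
Step 3. Evaluate the standard form [assuming z > -4]: now 2*log(z) - 3*log(z + 4) + ∫(-1/(z - 4)) dz.
Step 4. Evaluate the standard form [assuming z > 4]: now 2*log(z) - log(z - 4) - 3*log(z + 4).
Answer: 2*log(z) - log(z - 4) - 3*log(z + 4).


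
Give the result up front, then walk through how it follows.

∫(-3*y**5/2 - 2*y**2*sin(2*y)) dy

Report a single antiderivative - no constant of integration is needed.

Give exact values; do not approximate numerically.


The answer is -y**6/4 + y**2*cos(2*y) - y*sin(2*y) - cos(2*y)/2.
Step 1. Rewrite: now ∫(-3*y**5/2) dy + ∫(-2*y**2*sin(2*y)) dy.
Step 2. Integrate ∫(-2*y**2*sin(2*y)) dy by parts with u = y**2, dv = (-2*sin(2*y)) dy, so v = cos(2*y): now y**2*cos(2*y) + ∫(-3*y**5/2) dy + ∫(-2*y*cos(2*y)) dy.
Step 3. Integrate ∫(-2*y*cos(2*y)) dy by parts with u = y, dv = (-2*cos(2*y)) dy, so v = -sin(2*y): now y**2*cos(2*y) - y*sin(2*y) + ∫(-3*y**5/2) dy + ∫(sin(2*y)) dy.
Step 4. Evaluate the standard form: now y**2*cos(2*y) - y*sin(2*y) - cos(2*y)/2 + ∫(-3*y**5/2) dy.
Step 5. Evaluate the standard form: now -y**6/4 + y**2*cos(2*y) - y*sin(2*y) - cos(2*y)/2.
Answer: -y**6/4 + y**2*cos(2*y) - y*sin(2*y) - cos(2*y)/2.


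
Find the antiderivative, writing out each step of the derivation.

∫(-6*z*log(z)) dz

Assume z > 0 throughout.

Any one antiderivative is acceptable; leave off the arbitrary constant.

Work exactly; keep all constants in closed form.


Step 1. Integrate ∫(-6*z*log(z)) dz by parts with u = log(z), dv = (-6*z) dz, so v = -3*z**2 [assuming z > 0]: now -3*z**2*log(z) + ∫(3*z) dz.
Step 2. Evaluate the standard form: now -3*z**2*log(z) + 3*z**2/2.
Answer: -3*z**2*log(z) + 3*z**2/2.


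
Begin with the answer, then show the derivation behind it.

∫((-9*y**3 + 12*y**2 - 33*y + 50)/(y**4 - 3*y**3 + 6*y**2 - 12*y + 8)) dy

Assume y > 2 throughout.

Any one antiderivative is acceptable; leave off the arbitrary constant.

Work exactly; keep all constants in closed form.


The answer is -5*log(y - 2) - 4*log(y - 1) - atan(y/2)/2.
Step 1. Decompose ∫((-9*y**3 + 12*y**2 - 33*y + 50)/(y**4 - 3*y**3 + 6*y**2 - 12*y + 8)) dy by partial fractions, (-9*y**3 + 12*y**2 - 33*y + 50)/(y**4 - 3*y**3 + 6*y**2 - 12*y + 8) = -1/(y**2 + 4) - 4/(y - 1) - 5/(y - 2): now ∫(-5/(y - 2)) dy + ∫(-4/(y - 1)) dy + ∫(-1/(y**2 + 4)) dy.
Step 2. Evaluate the standard form [assuming y > 2]: now -5*log(y - 2) + ∫(-4/(y - 1)) dy + ∫(-1/(y**2 + 4)) dy.
Step 3. Evaluate the standard form [assuming y > 1]: now -5*log(y - 2) - 4*log(y - 1) + ∫(-1/(y**2 + 4)) dy.
Step 4. Evaluate the standard form: now -5*log(y - 2) - 4*log(y - 1) - atan(y/2)/2.
Answer: -5*log(y - 2) - 4*log(y - 1) - atan(y/2)/2.


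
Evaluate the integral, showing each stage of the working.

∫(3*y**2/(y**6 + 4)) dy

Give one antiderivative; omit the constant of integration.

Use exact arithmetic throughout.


Step 1. Substitute u = y**3, turning ∫(3*y**2/(y**6 + 4)) dy into ∫(1/(u**2 + 4)) du: now ∫(1/(u**2 + 4)) du.
Step 2. Evaluate the standard form: now atan(u/2)/2.
Step 3. Substitute back u = y**3: now atan(y**3/2)/2.
Answer: atan(y**3/2)/2.


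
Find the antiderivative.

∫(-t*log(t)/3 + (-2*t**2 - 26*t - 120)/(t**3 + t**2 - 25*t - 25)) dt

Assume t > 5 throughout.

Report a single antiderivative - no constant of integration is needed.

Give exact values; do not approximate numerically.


Answer: -t**2*log(t)/6 + t**2/12 - 5*log(t - 5) + 4*log(t + 1) - log(t + 5).


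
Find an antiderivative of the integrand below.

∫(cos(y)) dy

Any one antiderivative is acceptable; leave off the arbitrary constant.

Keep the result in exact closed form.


Answer: sin(y).


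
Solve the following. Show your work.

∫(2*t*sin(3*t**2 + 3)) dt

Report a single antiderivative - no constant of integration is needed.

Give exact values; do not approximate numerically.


Step 1. Substitute u = t**2 + 1, turning ∫(2*t*sin(3*t**2 + 3)) dt into ∫(sin(3*u)) du: now ∫(sin(3*u)) du.
Step 2. Evaluate the standard form: now -cos(3*u)/3.
Step 3. Substitute back u = t**2 + 1: now -cos(3*t**2 + 3)/3.
Answer: -cos(3*t**2 + 3)/3.


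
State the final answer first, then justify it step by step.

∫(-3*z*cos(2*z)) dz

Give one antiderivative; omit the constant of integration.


The answer is -3*z*sin(2*z)/2 - 3*cos(2*z)/4.
Step 1. Integrate ∫(-3*z*cos(2*z)) dz by parts with u = z, dv = (-3*cos(2*z)) dz, so v = -3*sin(2*z)/2: now -3*z*sin(2*z)/2 + ∫(3*sin(2*z)/2) dz.
Step 2. Evaluate the standard form: now -3*z*sin(2*z)/2 - 3*cos(2*z)/4.
Answer: -3*z*sin(2*z)/2 - 3*cos(2*z)/4.


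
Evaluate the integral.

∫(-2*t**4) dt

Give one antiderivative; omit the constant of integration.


Answer: -2*t**5/5.


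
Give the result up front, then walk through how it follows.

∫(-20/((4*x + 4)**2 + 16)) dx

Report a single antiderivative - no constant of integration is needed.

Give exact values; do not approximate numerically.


The answer is -5*atan(x + 1)/4.
Step 1. Substitute u = 4*x + 4, turning ∫(-20/((4*x + 4)**2 + 16)) dx into ∫(-5/(u**2 + 16)) du: now ∫(-5/(u**2 + 16)) du.
Step 2. Evaluate the standard form: now -5*atan(u/4)/4.
Step 3. Substitute back u = 4*x + 4: now -5*atan(x + 1)/4.
Answer: -5*atan(x + 1)/4.


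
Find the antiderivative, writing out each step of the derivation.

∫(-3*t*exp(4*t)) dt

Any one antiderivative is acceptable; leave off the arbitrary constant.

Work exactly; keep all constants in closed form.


Step 1. Integrate ∫(-3*t*exp(4*t)) dt by parts with u = t, dv = (-3*exp(4*t)) dt, so v = -3*exp(4*t)/4: now -3*t*exp(4*t)/4 + ∫(3*exp(4*t)/4) dt.
Step 2. Evaluate the standard form: now -3*t*exp(4*t)/4 + 3*exp(4*t)/16.
Answer: -3*t*exp(4*t)/4 + 3*exp(4*t)/16.


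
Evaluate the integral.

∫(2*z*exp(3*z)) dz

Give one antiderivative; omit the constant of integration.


Answer: 2*z*exp(3*z)/3 - 2*exp(3*z)/9.


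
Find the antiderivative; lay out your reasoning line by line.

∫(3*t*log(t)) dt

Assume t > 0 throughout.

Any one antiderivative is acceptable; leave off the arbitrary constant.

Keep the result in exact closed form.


Step 1. Integrate ∫(3*t*log(t)) dt by parts with u = log(t), dv = (3*t) dt, so v = 3*t**2/2 [assuming t > 0]: now 3*t**2*log(t)/2 + ∫(-3*t/2) dt.
Step 2. Evaluate the standard form: now 3*t**2*log(t)/2 - 3*t**2/4.
Answer: 3*t**2*log(t)/2 - 3*t**2/4.


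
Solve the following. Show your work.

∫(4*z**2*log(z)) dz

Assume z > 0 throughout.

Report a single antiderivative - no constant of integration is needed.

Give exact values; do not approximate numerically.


Step 1. Integrate ∫(4*z**2*log(z)) dz by parts with u = log(z), dv = (4*z**2) dz, so v = 4*z**3/3 [assuming z > 0]: now 4*z**3*log(z)/3 + ∫(-4*z**2/3) dz.
Step 2. Evaluate the standard form: now 4*z**3*log(z)/3 - 4*z**3/9.
Answer: 4*z**3*log(z)/3 - 4*z**3/9.


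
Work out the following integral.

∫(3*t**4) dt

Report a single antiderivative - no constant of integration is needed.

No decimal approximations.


Answer: 3*t**5/5.


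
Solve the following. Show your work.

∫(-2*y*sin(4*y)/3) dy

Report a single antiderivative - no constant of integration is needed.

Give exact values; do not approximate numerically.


Step 1. Integrate ∫(-2*y*sin(4*y)/3) dy by parts with u = y, dv = (-2*sin(4*y)/3) dy, so v = cos(4*y)/6: now y*cos(4*y)/6 + ∫(-cos(4*y)/6) dy.
Step 2. Evaluate the standard form: now y*cos(4*y)/6 - sin(4*y)/24.
Answer: y*cos(4*y)/6 - sin(4*y)/24.


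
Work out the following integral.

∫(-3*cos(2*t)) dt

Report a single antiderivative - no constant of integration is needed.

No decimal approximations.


Answer: -3*sin(2*t)/2.


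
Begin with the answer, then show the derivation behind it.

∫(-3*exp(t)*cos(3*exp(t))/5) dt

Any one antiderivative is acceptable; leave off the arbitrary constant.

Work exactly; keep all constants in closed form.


The answer is -sin(3*exp(t))/5.
Step 1. Substitute u = exp(t), turning ∫(-3*exp(t)*cos(3*exp(t))/5) dt into ∫(-3*cos(3*u)/5) du: now ∫(-3*cos(3*u)/5) du.
Step 2. Evaluate the standard form: now -sin(3*u)/5.
Step 3. Substitute back u = exp(t): now -sin(3*exp(t))/5.
Answer: -sin(3*exp(t))/5.


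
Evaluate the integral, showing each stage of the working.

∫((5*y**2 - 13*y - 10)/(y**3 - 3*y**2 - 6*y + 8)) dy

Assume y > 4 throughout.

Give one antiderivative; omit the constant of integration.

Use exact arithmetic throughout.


Step 1. Decompose ∫((5*y**2 - 13*y - 10)/(y**3 - 3*y**2 - 6*y + 8)) dy by partial fractions, (5*y**2 - 13*y - 10)/(y**3 - 3*y**2 - 6*y + 8) = 2/(y + 2) + 2/(y - 1) + 1/(y - 4): now ∫(1/(y - 4)) dy + ∫(2/(y - 1)) dy + ∫(2/(y + 2)) dy.
Step 2. Evaluate the standard form [assuming y > 4]: now log(y - 4) + ∫(2/(y - 1)) dy + ∫(2/(y + 2)) dy.
Step 3. Evaluate the standard form [assuming y > 1]: now log(y - 4) + 2*log(y - 1) + ∫(2/(y + 2)) dy.
Step 4. Evaluate the standard form [assuming y > -2]: now log(y - 4) + 2*log(y - 1) + 2*log(y + 2).
Answer: log(y - 4) + 2*log(y - 1) + 2*log(y + 2).


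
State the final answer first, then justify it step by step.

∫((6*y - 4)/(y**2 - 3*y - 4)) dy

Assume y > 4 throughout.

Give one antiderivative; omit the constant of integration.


The answer is 4*log(y - 4) + 2*log(y + 1).
Step 1. Decompose ∫((6*y - 4)/(y**2 - 3*y - 4)) dy by partial fractions, (6*y - 4)/(y**2 - 3*y - 4) = 2/(y + 1) + 4/(y - 4): now ∫(4/(y - 4)) dy + ∫(2/(y + 1)) dy.
Step 2. Evaluate the standard form [assuming y > -1]: now 2*log(y + 1) + ∫(4/(y - 4)) dy.
Step 3. Evaluate the standard form [assuming y > 4]: now 4*log(y - 4) + 2*log(y + 1).
Answer: 4*log(y - 4) + 2*log(y + 1).


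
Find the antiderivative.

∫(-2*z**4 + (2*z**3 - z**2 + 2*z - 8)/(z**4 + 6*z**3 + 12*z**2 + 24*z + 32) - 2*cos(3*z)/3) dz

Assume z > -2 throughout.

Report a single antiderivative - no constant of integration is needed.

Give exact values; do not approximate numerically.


Answer: -2*z**5/5 - 2*log(z + 2) + 4*log(z + 4) - 2*sin(3*z)/9 - atan(z/2)/2.


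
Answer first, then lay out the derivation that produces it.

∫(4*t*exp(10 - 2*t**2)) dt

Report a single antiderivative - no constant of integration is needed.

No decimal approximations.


The answer is -exp(10 - 2*t**2).
Step 1. Substitute u = t**2 - 5, turning ∫(4*t*exp(10 - 2*t**2)) dt into ∫(2*exp(-2*u)) du: now ∫(2*exp(-2*u)) du.
Step 2. Evaluate the standard form: now -exp(-2*u).
Step 3. Substitute back u = t**2 - 5: now -exp(10 - 2*t**2).
Answer: -exp(10 - 2*t**2).


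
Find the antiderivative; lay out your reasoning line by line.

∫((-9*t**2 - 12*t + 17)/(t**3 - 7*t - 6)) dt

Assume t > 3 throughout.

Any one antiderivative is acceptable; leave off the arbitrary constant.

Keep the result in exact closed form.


Step 1. Decompose ∫((-9*t**2 - 12*t + 17)/(t**3 - 7*t - 6)) dt by partial fractions, (-9*t**2 - 12*t + 17)/(t**3 - 7*t - 6) = 1/(t + 2) - 5/(t + 1) - 5/(t - 3): now ∫(-5/(t - 3)) dt + ∫(-5/(t + 1)) dt + ∫(1/(t + 2)) dt.
Step 2. Evaluate the standard form [assuming t > -2]: now log(t + 2) + ∫(-5/(t - 3)) dt + ∫(-5/(t + 1)) dt.
Step 3. Evaluate the standard form [assuming t > -1]: now -5*log(t + 1) + log(t + 2) + ∫(-5/(t - 3)) dt.
Step 4. Evaluate the standard form [assuming t > 3]: now -5*log(t - 3) - 5*log(t + 1) + log(t + 2).
Answer: -5*log(t - 3) - 5*log(t + 1) + log(t + 2).


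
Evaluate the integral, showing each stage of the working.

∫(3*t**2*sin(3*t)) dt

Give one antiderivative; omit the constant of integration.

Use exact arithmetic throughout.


Step 1. Integrate ∫(3*t**2*sin(3*t)) dt by parts with u = t**2, dv = (3*sin(3*t)) dt, so v = -cos(3*t): now -t**2*cos(3*t) + ∫(2*t*cos(3*t)) dt.
Step 2. Integrate ∫(2*t*cos(3*t)) dt by parts with u = t, dv = (2*cos(3*t)) dt, so v = 2*sin(3*t)/3: now -t**2*cos(3*t) + 2*t*sin(3*t)/3 + ∫(-2*sin(3*t)/3) dt.
Step 3. Evaluate the standard form: now -t**2*cos(3*t) + 2*t*sin(3*t)/3 + 2*cos(3*t)/9.
Answer: -t**2*cos(3*t) + 2*t*sin(3*t)/3 + 2*cos(3*t)/9.


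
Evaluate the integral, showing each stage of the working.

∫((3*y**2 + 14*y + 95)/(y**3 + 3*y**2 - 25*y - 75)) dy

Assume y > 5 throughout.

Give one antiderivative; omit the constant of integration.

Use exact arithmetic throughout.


Step 1. Decompose ∫((3*y**2 + 14*y + 95)/(y**3 + 3*y**2 - 25*y - 75)) dy by partial fractions, (3*y**2 + 14*y + 95)/(y**3 + 3*y**2 - 25*y - 75) = 5/(y + 5) - 5/(y + 3) + 3/(y - 5): now ∫(3/(y - 5)) dy + ∫(-5/(y + 3)) dy + ∫(5/(y + 5)) dy.
Step 2. Evaluate the standard form [assuming y > -3]: now -5*log(y + 3) + ∫(3/(y - 5)) dy + ∫(5/(y + 5)) dy.
Step 3. Evaluate the standard form [assuming y > 5]: now 3*log(y - 5) - 5*log(y + 3) + ∫(5/(y + 5)) dy.
Step 4. Evaluate the standard form [assuming y > -5]: now 3*log(y - 5) - 5*log(y + 3) + 5*log(y + 5).
Answer: 3*log(y - 5) - 5*log(y + 3) + 5*log(y + 5).


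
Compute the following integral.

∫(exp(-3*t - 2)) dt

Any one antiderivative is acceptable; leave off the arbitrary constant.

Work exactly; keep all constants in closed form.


Answer: -exp(-3*t - 2)/3.


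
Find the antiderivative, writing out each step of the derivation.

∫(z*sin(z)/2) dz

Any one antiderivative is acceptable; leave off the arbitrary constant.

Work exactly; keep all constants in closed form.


Step 1. Integrate ∫(z*sin(z)/2) dz by parts with u = z, dv = (sin(z)/2) dz, so v = -cos(z)/2: now -z*cos(z)/2 + ∫(cos(z)/2) dz.
Step 2. Evaluate the standard form: now -z*cos(z)/2 + sin(z)/2.
Answer: -z*cos(z)/2 + sin(z)/2.


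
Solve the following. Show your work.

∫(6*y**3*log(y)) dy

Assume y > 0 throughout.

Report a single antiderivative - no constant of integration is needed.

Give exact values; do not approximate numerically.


Step 1. Integrate ∫(6*y**3*log(y)) dy by parts with u = log(y), dv = (6*y**3) dy, so v = 3*y**4/2 [assuming y > 0]: now 3*y**4*log(y)/2 + ∫(-3*y**3/2) dy.
Step 2. Evaluate the standard form: now 3*y**4*log(y)/2 - 3*y**4/8.
Answer: 3*y**4*log(y)/2 - 3*y**4/8.


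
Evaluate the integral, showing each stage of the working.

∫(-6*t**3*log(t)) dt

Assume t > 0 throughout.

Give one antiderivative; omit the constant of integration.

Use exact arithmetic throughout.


Step 1. Integrate ∫(-6*t**3*log(t)) dt by parts with u = log(t), dv = (-6*t**3) dt, so v = -3*t**4/2 [assuming t > 0]: now -3*t**4*log(t)/2 + ∫(3*t**3/2) dt.
Step 2. Evaluate the standard form: now -3*t**4*log(t)/2 + 3*t**4/8.
Answer: -3*t**4*log(t)/2 + 3*t**4/8.


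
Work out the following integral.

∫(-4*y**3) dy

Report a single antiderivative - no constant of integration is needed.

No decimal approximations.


Answer: -y**4.


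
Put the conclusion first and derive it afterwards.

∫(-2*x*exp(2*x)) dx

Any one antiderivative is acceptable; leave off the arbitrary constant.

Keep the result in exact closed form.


The answer is -x*exp(2*x) + exp(2*x)/2.
Step 1. Integrate ∫(-2*x*exp(2*x)) dx by parts with u = x, dv = (-2*exp(2*x)) dx, so v = -exp(2*x): now -x*exp(2*x) + ∫(exp(2*x)) dx.
Step 2. Evaluate the standard form: now -x*exp(2*x) + exp(2*x)/2.
Answer: -x*exp(2*x) + exp(2*x)/2.


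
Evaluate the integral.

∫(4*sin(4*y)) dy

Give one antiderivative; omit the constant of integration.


Answer: -cos(4*y).


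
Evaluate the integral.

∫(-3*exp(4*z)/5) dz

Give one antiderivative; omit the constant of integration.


Answer: -3*exp(4*z)/20.


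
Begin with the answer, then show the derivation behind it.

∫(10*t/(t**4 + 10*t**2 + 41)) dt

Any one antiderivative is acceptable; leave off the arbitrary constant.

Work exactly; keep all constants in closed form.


The answer is 5*atan(t**2/4 + 5/4)/4.
Step 1. Substitute u = t**2 + 5, turning ∫(10*t/(t**4 + 10*t**2 + 41)) dt into ∫(5/(u**2 + 16)) du: now ∫(5/(u**2 + 16)) du.
Step 2. Evaluate the standard form: now 5*atan(u/4)/4.
Step 3. Substitute back u = t**2 + 5: now 5*atan(t**2/4 + 5/4)/4.
Answer: 5*atan(t**2/4 + 5/4)/4.


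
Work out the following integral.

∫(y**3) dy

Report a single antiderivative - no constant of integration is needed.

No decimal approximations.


Answer: y**4/4.


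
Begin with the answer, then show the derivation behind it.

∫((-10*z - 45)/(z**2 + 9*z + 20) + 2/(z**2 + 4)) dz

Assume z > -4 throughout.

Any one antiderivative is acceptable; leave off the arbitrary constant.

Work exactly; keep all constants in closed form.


The answer is -5*log(z + 4) - 5*log(z + 5) + atan(z/2).
Step 1. Rewrite: now ∫((-10*z - 45)/(z**2 + 9*z + 20)) dz + ∫(2/(z**2 + 4)) dz.
Step 2. Evaluate the standard form: now atan(z/2) + ∫((-10*z - 45)/(z**2 + 9*z + 20)) dz.
Step 3. Decompose ∫((-10*z - 45)/(z**2 + 9*z + 20)) dz by partial fractions, (-10*z - 45)/(z**2 + 9*z + 20) = -5/(z + 5) - 5/(z + 4): now atan(z/2) + ∫(-5/(z + 4)) dz + ∫(-5/(z + 5)) dz.
Step 4. Evaluate the standard form [assuming z > -4]: now -5*log(z + 4) + atan(z/2) + ∫(-5/(z + 5)) dz.
Step 5. Evaluate the standard form [assuming z > -5]: now -5*log(z + 4) - 5*log(z + 5) + atan(z/2).
Answer: -5*log(z + 4) - 5*log(z + 5) + atan(z/2).


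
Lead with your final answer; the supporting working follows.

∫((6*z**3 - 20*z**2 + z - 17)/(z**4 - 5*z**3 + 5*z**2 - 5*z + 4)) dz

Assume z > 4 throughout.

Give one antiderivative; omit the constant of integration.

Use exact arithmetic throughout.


The answer is log(z - 4) + 5*log(z - 1) + atan(z).
Step 1. Decompose ∫((6*z**3 - 20*z**2 + z - 17)/(z**4 - 5*z**3 + 5*z**2 - 5*z + 4)) dz by partial fractions, (6*z**3 - 20*z**2 + z - 17)/(z**4 - 5*z**3 + 5*z**2 - 5*z + 4) = 1/(z**2 + 1) + 5/(z - 1) + 1/(z - 4): now ∫(1/(z - 4)) dz + ∫(5/(z - 1)) dz + ∫(1/(z**2 + 1)) dz.
Step 2. Evaluate the standard form [assuming z > 1]: now 5*log(z - 1) + ∫(1/(z - 4)) dz + ∫(1/(z**2 + 1)) dz.
Step 3. Evaluate the standard form [assuming z > 4]: now log(z - 4) + 5*log(z - 1) + ∫(1/(z**2 + 1)) dz.
Step 4. Evaluate the standard form: now log(z - 4) + 5*log(z - 1) + atan(z).
Answer: log(z - 4) + 5*log(z - 1) + atan(z).
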